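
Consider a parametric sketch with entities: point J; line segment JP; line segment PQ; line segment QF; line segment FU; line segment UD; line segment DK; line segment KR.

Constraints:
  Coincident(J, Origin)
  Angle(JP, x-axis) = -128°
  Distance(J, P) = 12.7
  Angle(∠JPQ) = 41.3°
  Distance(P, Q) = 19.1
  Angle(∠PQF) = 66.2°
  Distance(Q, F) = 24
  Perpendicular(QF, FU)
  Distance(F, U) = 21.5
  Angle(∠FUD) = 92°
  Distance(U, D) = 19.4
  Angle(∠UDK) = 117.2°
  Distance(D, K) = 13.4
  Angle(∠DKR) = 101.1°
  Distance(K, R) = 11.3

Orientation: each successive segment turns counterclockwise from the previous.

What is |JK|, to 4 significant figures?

14.39

∠FUD = 92.0° gives UD at -57.50° from the x-axis; with |UD| = 19.4, D = (-9.940, -15.22). ∠UDK = 117.2° gives DK at 5.300° from the x-axis; with |DK| = 13.4, K = (3.403, -13.98). Then |JK| = |K − J| = 14.39.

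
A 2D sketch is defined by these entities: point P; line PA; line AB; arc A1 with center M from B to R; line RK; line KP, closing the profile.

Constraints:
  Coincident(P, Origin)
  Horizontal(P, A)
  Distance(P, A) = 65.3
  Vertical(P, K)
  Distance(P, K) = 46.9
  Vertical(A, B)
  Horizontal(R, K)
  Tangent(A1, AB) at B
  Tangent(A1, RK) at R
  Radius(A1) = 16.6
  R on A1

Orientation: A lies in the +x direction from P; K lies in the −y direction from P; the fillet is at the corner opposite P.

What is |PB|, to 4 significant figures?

71.99

The virtual corner opposite P is at (65.30, -46.90). The tangent condition forces MB to be normal to AB and tangency of A1 to RK means the radius MR is perpendicular to RK, with radius 16.6, so the center M sits 16.6 in from both sides at M = (48.70, -30.30). That places the tangent points at B = (65.30, -30.30) on AB and R = (48.70, -46.90) on RK. Then |PB| = |B − P| = 71.99.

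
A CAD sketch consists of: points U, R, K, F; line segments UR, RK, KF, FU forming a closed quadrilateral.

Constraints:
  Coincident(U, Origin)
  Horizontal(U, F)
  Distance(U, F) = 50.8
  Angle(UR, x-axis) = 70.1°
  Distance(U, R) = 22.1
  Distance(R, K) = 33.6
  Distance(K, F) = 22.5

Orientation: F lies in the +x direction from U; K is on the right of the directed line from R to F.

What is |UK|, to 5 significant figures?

29.351

Checks: |RK| = 33.60 ✓; |KF| = 22.50 ✓.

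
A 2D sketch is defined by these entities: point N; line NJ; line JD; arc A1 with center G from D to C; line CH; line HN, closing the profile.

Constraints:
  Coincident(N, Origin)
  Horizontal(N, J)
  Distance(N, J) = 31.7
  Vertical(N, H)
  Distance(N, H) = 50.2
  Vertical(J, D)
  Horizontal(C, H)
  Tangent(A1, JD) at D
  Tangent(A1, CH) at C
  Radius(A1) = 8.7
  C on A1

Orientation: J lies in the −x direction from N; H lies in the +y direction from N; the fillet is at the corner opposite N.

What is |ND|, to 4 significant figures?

52.22

The virtual corner opposite N is at (-31.70, 50.20). The tangent condition forces GD to be normal to JD and since A1 is tangent to CH there, GC ⟂ CH, with radius 8.7, so the center G sits 8.7 in from both sides at G = (-23.00, 41.50). That places the tangent points at D = (-31.70, 41.50) on JD and C = (-23.00, 50.20) on CH. Then |ND| = |D − N| = 52.22.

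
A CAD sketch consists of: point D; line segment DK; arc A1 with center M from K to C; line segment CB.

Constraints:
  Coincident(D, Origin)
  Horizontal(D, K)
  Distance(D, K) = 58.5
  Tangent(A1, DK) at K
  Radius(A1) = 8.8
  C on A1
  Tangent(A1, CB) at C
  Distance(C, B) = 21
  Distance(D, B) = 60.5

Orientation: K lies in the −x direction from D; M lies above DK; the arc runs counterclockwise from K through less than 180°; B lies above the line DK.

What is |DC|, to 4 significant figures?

50.71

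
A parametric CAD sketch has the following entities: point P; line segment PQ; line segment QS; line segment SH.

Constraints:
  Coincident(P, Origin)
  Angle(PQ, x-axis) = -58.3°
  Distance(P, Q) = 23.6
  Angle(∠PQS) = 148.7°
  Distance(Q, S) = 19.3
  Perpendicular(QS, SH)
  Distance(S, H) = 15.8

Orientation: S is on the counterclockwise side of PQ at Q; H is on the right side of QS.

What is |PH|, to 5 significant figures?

48.424

P is at the origin; PQ runs at -58.3° with length 23.6, so Q = 23.6·(cos -58.3°, sin -58.3°) = (12.401, -20.079). ∠PQS = 148.7°, so QS runs at -58.3° + (180° − 148.7°) = -27.000° from the x-axis; with |QS| = 19.3, S = Q + 19.3·(cos -27.000°, sin -27.000°) = (29.598, -28.841). QS ⟂ SH; with |SH| = 15.8 on the right of QS, H = S + 15.8·(-0.45399, -0.89101) = (22.425, -42.919). Then |PH| = |H − P| = 48.424.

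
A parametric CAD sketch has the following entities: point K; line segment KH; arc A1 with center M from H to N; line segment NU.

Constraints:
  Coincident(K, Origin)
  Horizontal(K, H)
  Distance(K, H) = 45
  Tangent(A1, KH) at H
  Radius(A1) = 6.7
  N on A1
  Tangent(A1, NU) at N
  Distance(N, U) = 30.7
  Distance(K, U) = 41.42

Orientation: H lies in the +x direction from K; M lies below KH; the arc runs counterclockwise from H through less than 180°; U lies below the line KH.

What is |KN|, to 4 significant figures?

39.09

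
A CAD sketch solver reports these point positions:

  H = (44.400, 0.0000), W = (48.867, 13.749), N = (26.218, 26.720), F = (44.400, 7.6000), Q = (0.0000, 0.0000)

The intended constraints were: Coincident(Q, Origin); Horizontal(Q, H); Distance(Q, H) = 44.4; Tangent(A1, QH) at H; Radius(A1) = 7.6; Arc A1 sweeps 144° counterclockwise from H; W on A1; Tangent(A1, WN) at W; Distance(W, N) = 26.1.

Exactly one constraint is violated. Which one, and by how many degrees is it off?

Tangent(A1, WN) at W — off by 6.20°.

Q = (0.00, 0.00) ✓; Q.y = 0.00, H.y = 0.00 ✓; |QH| = 44.40 ✓; ∠(FH, HQ) = 90.00° ✓; |FH| = 7.600 ✓; bearing(F→W) − bearing(F→H) = 144.0° ✓; |FW| = 7.600 ✓; ∠(FW, WN) = 83.80° ✗; |WN| = 26.10 ✓.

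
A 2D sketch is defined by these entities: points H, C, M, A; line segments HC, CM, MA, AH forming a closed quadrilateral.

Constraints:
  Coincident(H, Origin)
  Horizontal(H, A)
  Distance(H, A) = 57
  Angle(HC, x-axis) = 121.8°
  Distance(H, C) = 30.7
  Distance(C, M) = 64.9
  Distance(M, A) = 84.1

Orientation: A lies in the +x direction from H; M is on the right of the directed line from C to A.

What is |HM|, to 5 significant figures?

42.606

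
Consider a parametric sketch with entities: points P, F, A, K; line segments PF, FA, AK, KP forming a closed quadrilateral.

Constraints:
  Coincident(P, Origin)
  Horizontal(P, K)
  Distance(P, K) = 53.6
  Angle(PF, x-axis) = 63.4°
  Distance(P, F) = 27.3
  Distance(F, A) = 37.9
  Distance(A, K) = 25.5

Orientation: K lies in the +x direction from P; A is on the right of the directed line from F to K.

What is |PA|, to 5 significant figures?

31.182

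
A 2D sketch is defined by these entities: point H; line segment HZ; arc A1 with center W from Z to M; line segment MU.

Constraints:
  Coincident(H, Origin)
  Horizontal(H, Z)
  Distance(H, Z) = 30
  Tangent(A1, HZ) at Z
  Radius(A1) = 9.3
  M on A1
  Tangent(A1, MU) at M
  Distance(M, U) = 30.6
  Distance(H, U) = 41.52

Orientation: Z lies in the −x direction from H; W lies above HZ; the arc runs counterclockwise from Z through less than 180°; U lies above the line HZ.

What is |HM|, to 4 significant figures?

22.26

Checks: |WM| = 9.300 ✓; ∠(WM, MU) = 90.00° ✓; |MU| = 30.60 ✓; |HU| = 41.52 ✓.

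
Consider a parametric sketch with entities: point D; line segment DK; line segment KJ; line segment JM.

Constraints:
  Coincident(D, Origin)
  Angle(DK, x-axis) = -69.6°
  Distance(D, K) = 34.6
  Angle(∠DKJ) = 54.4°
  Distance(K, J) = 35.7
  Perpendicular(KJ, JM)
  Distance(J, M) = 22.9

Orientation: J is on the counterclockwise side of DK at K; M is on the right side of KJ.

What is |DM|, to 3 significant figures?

53.4

∠DKJ = 54.4°, so KJ runs at -69.6° + (180° − 54.4°) = 56.0° from the x-axis; with |KJ| = 35.7, J = K + 35.7·(cos 56.0°, sin 56.0°) = (32.0, -2.83). The perpendicularity gives JM at right angles to KJ; with |JM| = 22.9 on the right of KJ, M = J + 22.9·(0.829, -0.559) = (51.0, -15.6). Then |DM| = |M − D| = 53.4.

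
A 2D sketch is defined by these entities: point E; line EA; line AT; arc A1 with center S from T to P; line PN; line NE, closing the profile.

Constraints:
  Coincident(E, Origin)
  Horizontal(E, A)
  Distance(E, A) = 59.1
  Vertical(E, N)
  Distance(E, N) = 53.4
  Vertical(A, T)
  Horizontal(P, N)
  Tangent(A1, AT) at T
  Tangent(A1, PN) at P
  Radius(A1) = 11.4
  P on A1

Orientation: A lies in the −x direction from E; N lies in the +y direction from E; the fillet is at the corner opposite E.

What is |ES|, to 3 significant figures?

63.6

EN is vertical with |EN| = 53.4 and N on the +y side, so N = (0.00, 53.4). The virtual corner opposite E is at (-59.1, 53.4). Tangency of A1 to AT means the radius ST is perpendicular to AT and since A1 is tangent to PN there, SP ⟂ PN, with radius 11.4, so the center S sits 11.4 in from both sides at S = (-47.7, 42.0). Then |ES| = |S − E| = 63.6.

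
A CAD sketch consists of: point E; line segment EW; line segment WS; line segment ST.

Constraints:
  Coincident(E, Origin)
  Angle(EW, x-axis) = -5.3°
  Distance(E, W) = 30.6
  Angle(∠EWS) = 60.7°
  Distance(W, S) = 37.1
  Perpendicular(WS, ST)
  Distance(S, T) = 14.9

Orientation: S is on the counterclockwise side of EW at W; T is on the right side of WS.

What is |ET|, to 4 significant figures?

47.10

∠EWS = 60.7°, so WS runs at -5.3° + (180° − 60.7°) = 114.0° from the x-axis; with |WS| = 37.1, S = W + 37.1·(cos 114.0°, sin 114.0°) = (15.38, 31.07). The perpendicularity gives ST at right angles to WS; with |ST| = 14.9 on the right of WS, T = S + 14.9·(0.9135, 0.4067) = (28.99, 37.13). Then |ET| = |T − E| = 47.10.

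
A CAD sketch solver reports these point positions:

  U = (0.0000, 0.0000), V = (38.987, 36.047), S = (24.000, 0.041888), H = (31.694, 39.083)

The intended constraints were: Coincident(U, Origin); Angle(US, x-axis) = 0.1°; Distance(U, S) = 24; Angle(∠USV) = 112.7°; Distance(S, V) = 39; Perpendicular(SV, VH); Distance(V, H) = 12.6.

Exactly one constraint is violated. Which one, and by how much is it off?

Distance(V, H) = 12.6 — off by 4.70.

U = (0.00, 0.00) ✓; US at 0.1000° ✓; |US| = 24.00 ✓; ∠USV = 112.7° ✓; |SV| = 39.00 ✓; ∠(SV, VH) = 90.00° ✓; |VH| = 7.900 ✗.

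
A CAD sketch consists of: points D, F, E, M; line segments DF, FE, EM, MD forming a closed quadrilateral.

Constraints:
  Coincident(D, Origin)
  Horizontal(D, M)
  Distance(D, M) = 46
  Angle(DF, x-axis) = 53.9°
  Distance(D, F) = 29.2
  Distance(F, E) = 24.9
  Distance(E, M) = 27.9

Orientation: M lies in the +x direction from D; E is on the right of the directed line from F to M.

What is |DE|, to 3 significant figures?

18.2

D is at the origin; D and M share the same y with |DM| = 46.0 and M in +x, so M = (46.0, 0). DF runs at 53.9° with |DF| = 29.2, so F = (17.2, 23.6). E is determined by |FE| = 24.9 and |EM| = 27.9 together: it lies at the intersection of circle(F, 24.9) and circle(M, 27.9). With |FM| = 37.2, the foot of the radical line on FM is 16.5 from F and the perpendicular offset is √(24.9² − 16.5²) = 18.7. Taking the right-of-FM solution: E = (18.1, -1.29).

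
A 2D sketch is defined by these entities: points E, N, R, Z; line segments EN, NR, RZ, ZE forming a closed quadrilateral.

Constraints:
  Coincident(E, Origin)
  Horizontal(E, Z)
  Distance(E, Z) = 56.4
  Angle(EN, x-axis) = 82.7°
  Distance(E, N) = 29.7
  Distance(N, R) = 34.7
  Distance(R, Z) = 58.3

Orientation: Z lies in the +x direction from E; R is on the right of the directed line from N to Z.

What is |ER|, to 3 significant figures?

5.10

Checks: |NR| = 34.70 ✓; |RZ| = 58.30 ✓.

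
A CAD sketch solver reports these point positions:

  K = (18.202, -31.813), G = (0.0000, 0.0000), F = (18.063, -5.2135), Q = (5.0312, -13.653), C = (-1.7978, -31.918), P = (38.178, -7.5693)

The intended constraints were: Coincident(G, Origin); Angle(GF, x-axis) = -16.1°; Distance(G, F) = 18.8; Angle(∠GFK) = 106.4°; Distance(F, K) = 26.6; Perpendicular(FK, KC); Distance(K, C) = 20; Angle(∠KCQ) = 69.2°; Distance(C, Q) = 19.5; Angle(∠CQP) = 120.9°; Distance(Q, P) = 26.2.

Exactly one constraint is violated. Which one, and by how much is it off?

Distance(Q, P) = 26.2 — off by 7.50.

G = (0.00, 0.00) ✓; GF at -16.10° ✓; |GF| = 18.80 ✓; ∠GFK = 106.4° ✓; |FK| = 26.60 ✓; ∠(FK, KC) = 90.00° ✓; |KC| = 20.00 ✓; ∠KCQ = 69.20° ✓; |CQ| = 19.50 ✓; ∠CQP = 120.9° ✓; |QP| = 33.70 ✗.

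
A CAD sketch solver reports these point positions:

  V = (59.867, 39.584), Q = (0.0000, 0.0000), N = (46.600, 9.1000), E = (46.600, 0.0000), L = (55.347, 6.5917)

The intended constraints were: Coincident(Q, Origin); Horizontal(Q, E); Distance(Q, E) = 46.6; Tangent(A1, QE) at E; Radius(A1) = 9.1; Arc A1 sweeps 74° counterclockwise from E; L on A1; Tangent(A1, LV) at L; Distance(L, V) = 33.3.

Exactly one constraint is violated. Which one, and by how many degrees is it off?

Tangent(A1, LV) at L — off by 8.20°.

Q = (0.00, 0.00) ✓; Q.y = 0.00, E.y = 0.00 ✓; |QE| = 46.60 ✓; ∠(NE, EQ) = 90.00° ✓; |NE| = 9.100 ✓; bearing(N→L) − bearing(N→E) = 74.00° ✓; |NL| = 9.100 ✓; ∠(NL, LV) = 81.80° ✗; |LV| = 33.30 ✓.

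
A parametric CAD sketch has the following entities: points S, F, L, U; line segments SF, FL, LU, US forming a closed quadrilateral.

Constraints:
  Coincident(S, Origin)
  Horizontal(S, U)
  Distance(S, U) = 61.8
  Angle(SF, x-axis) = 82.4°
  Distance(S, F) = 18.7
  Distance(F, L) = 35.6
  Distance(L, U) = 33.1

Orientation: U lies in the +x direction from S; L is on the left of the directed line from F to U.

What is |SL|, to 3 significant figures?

44.2

Checks: |FL| = 35.60 ✓; |LU| = 33.10 ✓.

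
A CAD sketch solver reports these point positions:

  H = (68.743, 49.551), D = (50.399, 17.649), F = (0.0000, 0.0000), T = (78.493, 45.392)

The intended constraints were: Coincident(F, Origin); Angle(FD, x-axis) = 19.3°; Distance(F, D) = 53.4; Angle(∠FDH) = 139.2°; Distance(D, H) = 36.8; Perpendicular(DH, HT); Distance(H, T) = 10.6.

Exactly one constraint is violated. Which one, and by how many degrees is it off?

Perpendicular(DH, HT) — off by 6.80°.

F = (0.00, 0.00) ✓; FD at 19.30° ✓; |FD| = 53.40 ✓; ∠FDH = 139.2° ✓; |DH| = 36.80 ✓; ∠(DH, HT) = 83.20° ✗; |HT| = 10.60 ✓.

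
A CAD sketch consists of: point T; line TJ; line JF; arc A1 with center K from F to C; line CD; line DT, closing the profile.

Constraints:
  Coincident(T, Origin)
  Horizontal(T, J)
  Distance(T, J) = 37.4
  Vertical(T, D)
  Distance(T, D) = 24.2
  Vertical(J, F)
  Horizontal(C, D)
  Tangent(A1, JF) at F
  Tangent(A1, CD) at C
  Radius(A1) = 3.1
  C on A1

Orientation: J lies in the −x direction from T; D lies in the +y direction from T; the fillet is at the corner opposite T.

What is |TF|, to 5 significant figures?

42.941

T is at the origin; T and J share the same y with |TJ| = 37.4 and J on the −x side, so J = (-37.400, 0.0000). T and D share the same x with |TD| = 24.2 and D on the +y side, so D = (0.0000, 24.200). The virtual corner opposite T is at (-37.400, 24.200). Since A1 is tangent to JF there, KF ⟂ JF and the tangent condition forces KC to be normal to CD, with radius 3.1, so the center K sits 3.1 in from both sides at K = (-34.300, 21.100). That places the tangent points at F = (-37.400, 21.100) on JF and C = (-34.300, 24.200) on CD. Then |TF| = |F − T| = 42.941.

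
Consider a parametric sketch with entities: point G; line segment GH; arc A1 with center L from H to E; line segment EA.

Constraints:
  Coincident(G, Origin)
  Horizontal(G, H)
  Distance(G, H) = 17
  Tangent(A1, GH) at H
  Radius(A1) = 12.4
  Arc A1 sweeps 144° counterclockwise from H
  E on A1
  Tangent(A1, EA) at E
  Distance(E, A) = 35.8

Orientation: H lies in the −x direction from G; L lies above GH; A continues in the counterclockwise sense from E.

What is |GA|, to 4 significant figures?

58.19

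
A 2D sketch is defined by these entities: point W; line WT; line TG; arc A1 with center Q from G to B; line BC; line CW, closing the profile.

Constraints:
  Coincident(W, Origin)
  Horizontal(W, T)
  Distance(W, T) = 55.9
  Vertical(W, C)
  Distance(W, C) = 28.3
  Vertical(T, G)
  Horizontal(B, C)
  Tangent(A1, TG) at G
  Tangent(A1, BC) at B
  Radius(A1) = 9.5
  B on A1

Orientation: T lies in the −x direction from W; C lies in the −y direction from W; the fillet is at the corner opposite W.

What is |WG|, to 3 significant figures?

59.0

W is at the origin; W and T share the same y with |WT| = 55.9 and T on the −x side, so T = (-55.9, 0.00). W and C share the same x with |WC| = 28.3 and C on the −y side, so C = (0.00, -28.3). The virtual corner opposite W is at (-55.9, -28.3). A1 meets TG tangentially, so QG is at right angles to TG and A1 meets BC tangentially, so QB is at right angles to BC, with radius 9.5, so the center Q sits 9.5 in from both sides at Q = (-46.4, -18.8). That places the tangent points at G = (-55.9, -18.8) on TG and B = (-46.4, -28.3) on BC. Then |WG| = |G − W| = 59.0.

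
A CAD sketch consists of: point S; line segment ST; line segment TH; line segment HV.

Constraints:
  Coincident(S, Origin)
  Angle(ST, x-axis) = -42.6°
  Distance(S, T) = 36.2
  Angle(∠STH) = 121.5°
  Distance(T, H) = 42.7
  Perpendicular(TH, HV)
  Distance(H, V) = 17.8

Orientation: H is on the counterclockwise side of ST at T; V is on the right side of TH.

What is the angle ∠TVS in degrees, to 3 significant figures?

15.7°

S is at the origin; ST runs at -42.6° with length 36.2, so T = 36.2·(cos -42.6°, sin -42.6°) = (26.6, -24.5). ∠STH = 121.5°, so TH runs at -42.6° + (180° − 121.5°) = 15.9° from the x-axis; with |TH| = 42.7, H = T + 42.7·(cos 15.9°, sin 15.9°) = (67.7, -12.8). TH is perpendicular to HV; with |HV| = 17.8 on the right of TH, V = H + 17.8·(0.274, -0.962) = (72.6, -29.9). Then cos ∠TVS = VT·VS / (|VT||VS|), giving 15.7°.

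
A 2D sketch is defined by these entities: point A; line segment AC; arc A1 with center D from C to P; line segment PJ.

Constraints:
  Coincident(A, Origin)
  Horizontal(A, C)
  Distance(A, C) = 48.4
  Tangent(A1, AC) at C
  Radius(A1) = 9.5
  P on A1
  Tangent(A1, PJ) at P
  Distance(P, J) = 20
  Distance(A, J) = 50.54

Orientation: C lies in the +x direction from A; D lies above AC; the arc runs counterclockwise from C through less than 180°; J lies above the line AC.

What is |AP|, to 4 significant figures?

57.35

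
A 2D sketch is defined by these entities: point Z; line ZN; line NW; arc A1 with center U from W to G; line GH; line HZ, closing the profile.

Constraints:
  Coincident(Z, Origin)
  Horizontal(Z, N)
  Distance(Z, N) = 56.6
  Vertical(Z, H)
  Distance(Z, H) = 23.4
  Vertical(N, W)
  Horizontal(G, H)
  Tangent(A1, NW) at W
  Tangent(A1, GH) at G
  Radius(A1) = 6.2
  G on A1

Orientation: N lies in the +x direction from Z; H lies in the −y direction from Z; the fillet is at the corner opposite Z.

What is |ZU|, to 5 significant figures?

53.254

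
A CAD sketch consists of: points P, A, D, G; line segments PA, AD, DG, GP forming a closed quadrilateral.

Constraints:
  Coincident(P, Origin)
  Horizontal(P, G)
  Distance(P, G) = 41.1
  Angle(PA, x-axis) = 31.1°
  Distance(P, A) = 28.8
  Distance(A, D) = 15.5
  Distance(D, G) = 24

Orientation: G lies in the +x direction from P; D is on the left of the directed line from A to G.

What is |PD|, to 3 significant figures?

44.3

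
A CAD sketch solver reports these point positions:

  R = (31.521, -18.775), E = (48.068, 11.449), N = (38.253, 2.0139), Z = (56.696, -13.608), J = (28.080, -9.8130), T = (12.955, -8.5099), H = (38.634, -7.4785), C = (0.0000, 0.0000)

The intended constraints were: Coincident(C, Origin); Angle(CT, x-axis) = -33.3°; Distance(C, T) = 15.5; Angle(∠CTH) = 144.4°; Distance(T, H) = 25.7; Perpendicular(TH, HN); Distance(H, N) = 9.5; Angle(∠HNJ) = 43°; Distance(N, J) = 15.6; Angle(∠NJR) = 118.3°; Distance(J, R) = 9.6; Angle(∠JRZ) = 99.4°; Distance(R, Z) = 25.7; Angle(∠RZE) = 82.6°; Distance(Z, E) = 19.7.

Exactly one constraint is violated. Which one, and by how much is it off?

Distance(Z, E) = 19.7 — off by 6.80.

C = (0.00, 0.00) ✓; CT at -33.30° ✓; |CT| = 15.50 ✓; ∠CTH = 144.4° ✓; |TH| = 25.70 ✓; ∠(TH, HN) = 90.00° ✓; |HN| = 9.500 ✓; ∠HNJ = 43.00° ✓; |NJ| = 15.60 ✓; ∠NJR = 118.3° ✓; |JR| = 9.600 ✓; ∠JRZ = 99.41° ✓; |RZ| = 25.70 ✓; ∠RZE = 82.60° ✓; |ZE| = 26.50 ✗.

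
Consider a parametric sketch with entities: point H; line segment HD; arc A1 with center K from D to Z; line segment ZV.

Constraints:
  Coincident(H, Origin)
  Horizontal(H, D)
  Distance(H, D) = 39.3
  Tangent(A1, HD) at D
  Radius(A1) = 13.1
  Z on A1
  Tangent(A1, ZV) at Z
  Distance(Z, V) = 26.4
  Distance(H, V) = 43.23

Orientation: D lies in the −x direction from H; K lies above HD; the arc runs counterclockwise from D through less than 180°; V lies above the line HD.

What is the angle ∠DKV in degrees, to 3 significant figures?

145°

H is at the origin; HD is horizontal with |HD| = 39.3 and D on the −x side, so D = (-39.3, 0.00). A1 meets HD tangentially, so KD is at right angles to HD, so K = D + (0, 13.1) = (-39.3, 13.1). Since KZ ⟂ ZV (tangency), |KV| = √(13.1² + 26.4²) = 29.5 regardless of where Z sits on A1. So V lies on both circle(H, 43.23) and circle(K, 29.5); the above-HD intersection is V = (-22.2, 37.1). Z is the foot of the tangent from V: Z = (-26.4, 11.0).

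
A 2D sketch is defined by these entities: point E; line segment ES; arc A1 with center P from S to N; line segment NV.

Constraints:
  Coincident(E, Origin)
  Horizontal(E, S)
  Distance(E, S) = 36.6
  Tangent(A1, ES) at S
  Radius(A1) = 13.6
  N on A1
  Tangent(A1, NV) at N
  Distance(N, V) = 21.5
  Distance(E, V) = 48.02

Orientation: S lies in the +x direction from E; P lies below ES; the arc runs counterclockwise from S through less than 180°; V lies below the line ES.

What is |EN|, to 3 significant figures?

29.2

Checks: |PN| = 13.60 ✓; ∠(PN, NV) = 90.00° ✓; |NV| = 21.50 ✓; |EV| = 48.02 ✓.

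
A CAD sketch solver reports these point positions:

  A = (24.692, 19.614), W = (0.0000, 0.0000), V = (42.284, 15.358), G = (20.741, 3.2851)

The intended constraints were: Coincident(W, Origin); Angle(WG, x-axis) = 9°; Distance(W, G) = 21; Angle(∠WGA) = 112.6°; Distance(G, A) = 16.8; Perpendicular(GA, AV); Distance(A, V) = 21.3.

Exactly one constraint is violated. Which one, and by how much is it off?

Distance(A, V) = 21.3 — off by 3.20.

W = (0.00, 0.00) ✓; WG at 9.000° ✓; |WG| = 21.00 ✓; ∠WGA = 112.6° ✓; |GA| = 16.80 ✓; ∠(GA, AV) = 90.00° ✓; |AV| = 18.10 ✗.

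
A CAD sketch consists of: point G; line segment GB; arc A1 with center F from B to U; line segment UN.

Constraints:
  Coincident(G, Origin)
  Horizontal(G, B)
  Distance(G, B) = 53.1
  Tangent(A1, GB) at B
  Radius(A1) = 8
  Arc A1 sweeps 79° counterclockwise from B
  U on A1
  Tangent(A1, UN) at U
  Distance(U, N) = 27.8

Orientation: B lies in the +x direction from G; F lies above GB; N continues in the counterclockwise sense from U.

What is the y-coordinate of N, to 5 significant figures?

33.763

On A1, B sits at bearing -90° from F; a 79° counterclockwise sweep puts U at bearing -11°, so U = F + 8.0·(cos -11°, sin -11°) = (60.953, 6.4735). A1 meets UN tangentially, so FU is at right angles to UN, so UN runs along (−sin -11°, cos -11°); with |UN| = 27.8, N = (66.258, 33.763). So N.y = 33.763.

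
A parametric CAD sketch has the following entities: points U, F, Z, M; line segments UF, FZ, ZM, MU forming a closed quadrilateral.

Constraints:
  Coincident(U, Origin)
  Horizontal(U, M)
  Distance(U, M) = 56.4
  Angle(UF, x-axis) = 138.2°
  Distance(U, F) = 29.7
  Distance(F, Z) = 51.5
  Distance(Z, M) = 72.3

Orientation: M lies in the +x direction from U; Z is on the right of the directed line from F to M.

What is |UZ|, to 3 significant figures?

31.5

Checks: |FZ| = 51.50 ✓; |ZM| = 72.30 ✓.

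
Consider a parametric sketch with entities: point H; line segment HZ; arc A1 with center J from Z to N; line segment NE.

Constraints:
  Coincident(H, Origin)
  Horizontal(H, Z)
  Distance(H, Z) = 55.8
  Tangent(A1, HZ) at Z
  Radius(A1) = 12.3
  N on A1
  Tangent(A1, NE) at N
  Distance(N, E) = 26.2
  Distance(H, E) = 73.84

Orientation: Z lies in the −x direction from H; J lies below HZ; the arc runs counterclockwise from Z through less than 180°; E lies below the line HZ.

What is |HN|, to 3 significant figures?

69.4

H is at the origin; HZ is horizontal with |HZ| = 55.8 and Z on the −x side, so Z = (-55.8, 0.00). Tangency of A1 to HZ means the radius JZ is perpendicular to HZ, so J = Z + (0, -12.3) = (-55.8, -12.3). Since JN ⟂ NE (tangency), |JE| = √(12.3² + 26.2²) = 28.9 regardless of where N sits on A1. So E lies on both circle(H, 73.84) and circle(J, 28.9); the below-HZ intersection is E = (-61.6, -40.6). N is the foot of the tangent from E: N = (-67.8, -15.2).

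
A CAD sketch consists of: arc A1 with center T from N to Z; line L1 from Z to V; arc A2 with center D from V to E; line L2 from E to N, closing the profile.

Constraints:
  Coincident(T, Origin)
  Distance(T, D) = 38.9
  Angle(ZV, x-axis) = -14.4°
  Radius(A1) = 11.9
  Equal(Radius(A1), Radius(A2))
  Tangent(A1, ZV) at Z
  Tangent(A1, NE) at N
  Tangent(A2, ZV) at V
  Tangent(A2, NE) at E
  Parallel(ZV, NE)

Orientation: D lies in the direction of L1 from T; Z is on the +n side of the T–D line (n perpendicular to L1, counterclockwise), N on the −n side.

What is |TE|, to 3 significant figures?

40.7

Tangency of A1 to both parallel lines with radius 11.9 puts Z and N at T ± 11.9·n: Z = (2.96, 11.5), N = (-2.96, -11.5). Equal radii place V and E the same way about D: V = D + 11.9·n = (40.6, 1.85), E = D − 11.9·n = (34.7, -21.2). Then |TE| = |E − T| = 40.7.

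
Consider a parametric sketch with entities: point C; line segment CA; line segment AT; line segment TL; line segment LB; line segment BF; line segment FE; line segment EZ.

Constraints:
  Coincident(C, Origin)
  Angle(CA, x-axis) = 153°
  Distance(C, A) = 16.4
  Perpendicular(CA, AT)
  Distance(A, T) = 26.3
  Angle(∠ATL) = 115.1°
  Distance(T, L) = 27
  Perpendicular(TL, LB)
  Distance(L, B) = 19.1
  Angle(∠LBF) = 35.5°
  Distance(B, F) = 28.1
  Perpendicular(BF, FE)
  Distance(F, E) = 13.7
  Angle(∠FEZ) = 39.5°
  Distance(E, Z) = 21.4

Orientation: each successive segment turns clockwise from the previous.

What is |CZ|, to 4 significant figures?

25.21

C is at the origin; CA runs at 153.0° with length 16.4, so A = (-14.61, 7.445). The perpendicularity gives AT at right angles to CA, so AT runs at 63.00°; with |AT| = 26.3, T = (-2.673, 30.88). ∠ATL = 115.1° gives TL at -1.900° from the x-axis; with |TL| = 27.0, L = (24.31, 29.98). The perpendicularity gives LB at right angles to TL, so LB runs at -91.90°; with |LB| = 19.1, B = (23.68, 10.89). ∠LBF = 35.5° gives BF at 123.6° from the x-axis; with |BF| = 28.1, F = (8.129, 34.30). The perpendicularity gives FE at right angles to BF, so FE runs at 33.60°; with |FE| = 13.7, E = (19.54, 41.88). ∠FEZ = 39.5° gives EZ at -106.9° from the x-axis; with |EZ| = 21.4, Z = (13.32, 21.40). Then |CZ| = |Z − C| = 25.21.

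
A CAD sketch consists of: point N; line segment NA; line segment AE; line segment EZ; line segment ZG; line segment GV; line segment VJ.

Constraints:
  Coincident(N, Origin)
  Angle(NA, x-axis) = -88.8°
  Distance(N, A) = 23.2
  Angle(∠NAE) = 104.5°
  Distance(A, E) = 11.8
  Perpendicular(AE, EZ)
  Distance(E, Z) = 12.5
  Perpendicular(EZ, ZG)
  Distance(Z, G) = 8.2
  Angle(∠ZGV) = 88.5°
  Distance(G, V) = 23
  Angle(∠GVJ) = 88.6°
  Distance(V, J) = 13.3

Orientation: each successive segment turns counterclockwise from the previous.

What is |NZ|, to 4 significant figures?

20.23

N is at the origin; NA runs at -88.8° with length 23.2, so A = (0.4859, -23.19). ∠NAE = 104.5° gives AE at -13.30° from the x-axis; with |AE| = 11.8, E = (11.97, -25.91). The perpendicularity gives EZ at right angles to AE, so EZ runs at 76.70°; with |EZ| = 12.5, Z = (14.84, -13.74). Then |NZ| = |Z − N| = 20.23.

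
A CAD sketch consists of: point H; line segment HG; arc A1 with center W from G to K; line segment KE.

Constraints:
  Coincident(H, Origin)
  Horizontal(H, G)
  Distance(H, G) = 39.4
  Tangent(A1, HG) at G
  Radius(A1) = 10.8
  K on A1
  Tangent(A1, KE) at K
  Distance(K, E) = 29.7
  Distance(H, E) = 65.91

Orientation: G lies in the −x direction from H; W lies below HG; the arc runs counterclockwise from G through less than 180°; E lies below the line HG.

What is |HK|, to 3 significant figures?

51.1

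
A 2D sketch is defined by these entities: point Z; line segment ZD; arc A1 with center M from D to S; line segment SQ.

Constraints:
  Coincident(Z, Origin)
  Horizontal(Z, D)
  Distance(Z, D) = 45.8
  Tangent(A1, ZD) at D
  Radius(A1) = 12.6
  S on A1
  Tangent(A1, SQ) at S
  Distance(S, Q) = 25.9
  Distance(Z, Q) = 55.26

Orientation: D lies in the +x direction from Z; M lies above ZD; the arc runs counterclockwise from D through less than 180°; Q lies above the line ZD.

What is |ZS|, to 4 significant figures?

59.04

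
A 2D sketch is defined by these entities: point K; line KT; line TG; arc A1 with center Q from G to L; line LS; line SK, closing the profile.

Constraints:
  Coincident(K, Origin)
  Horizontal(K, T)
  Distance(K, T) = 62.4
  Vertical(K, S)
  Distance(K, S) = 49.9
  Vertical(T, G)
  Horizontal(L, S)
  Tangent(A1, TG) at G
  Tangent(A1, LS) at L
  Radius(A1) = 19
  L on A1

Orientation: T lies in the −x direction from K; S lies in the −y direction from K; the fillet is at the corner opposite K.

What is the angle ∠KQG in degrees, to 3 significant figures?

145°

K is at the origin; K and T share the same y with |KT| = 62.4 and T on the −x side, so T = (-62.4, 0.00). K and S share the same x with |KS| = 49.9 and S on the −y side, so S = (0.00, -49.9). The virtual corner opposite K is at (-62.4, -49.9). Tangency of A1 to TG means the radius QG is perpendicular to TG and tangency of A1 to LS means the radius QL is perpendicular to LS, with radius 19.0, so the center Q sits 19.0 in from both sides at Q = (-43.4, -30.9). That places the tangent points at G = (-62.4, -30.9) on TG and L = (-43.4, -49.9) on LS. Then cos ∠KQG = QK·QG / (|QK||QG|), giving 145°.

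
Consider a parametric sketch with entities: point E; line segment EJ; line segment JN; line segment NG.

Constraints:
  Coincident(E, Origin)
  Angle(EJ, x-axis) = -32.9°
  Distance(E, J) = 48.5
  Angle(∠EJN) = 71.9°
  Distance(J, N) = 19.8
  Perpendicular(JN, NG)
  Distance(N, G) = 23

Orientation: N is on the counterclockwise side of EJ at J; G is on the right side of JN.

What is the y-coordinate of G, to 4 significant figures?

-13.08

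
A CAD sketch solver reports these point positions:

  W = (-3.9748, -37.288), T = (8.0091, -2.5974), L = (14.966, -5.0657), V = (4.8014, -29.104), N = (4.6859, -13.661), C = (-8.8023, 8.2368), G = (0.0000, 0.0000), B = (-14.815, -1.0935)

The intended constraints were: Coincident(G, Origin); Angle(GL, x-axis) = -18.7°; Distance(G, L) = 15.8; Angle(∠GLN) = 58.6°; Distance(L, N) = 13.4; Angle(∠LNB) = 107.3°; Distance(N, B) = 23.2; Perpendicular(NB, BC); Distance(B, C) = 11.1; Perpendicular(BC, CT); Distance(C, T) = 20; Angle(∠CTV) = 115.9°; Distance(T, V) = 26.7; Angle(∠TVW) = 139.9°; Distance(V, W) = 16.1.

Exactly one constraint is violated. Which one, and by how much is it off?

Distance(V, W) = 16.1 — off by 4.10.

G = (0.00, 0.00) ✓; GL at -18.70° ✓; |GL| = 15.80 ✓; ∠GLN = 58.60° ✓; |LN| = 13.40 ✓; ∠LNB = 107.3° ✓; |NB| = 23.20 ✓; ∠(NB, BC) = 90.00° ✓; |BC| = 11.10 ✓; ∠(BC, CT) = 90.00° ✓; |CT| = 20.00 ✓; ∠CTV = 115.9° ✓; |TV| = 26.70 ✓; ∠TVW = 139.9° ✓; |VW| = 12.00 ✗.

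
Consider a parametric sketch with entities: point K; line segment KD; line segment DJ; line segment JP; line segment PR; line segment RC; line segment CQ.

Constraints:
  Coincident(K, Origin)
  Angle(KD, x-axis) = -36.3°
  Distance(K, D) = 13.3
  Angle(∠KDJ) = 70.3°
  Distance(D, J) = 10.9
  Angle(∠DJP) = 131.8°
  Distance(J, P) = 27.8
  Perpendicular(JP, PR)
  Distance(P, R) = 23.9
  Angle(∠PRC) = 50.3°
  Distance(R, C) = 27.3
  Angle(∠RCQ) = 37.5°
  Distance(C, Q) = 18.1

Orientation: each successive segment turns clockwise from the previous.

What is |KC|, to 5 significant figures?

6.8906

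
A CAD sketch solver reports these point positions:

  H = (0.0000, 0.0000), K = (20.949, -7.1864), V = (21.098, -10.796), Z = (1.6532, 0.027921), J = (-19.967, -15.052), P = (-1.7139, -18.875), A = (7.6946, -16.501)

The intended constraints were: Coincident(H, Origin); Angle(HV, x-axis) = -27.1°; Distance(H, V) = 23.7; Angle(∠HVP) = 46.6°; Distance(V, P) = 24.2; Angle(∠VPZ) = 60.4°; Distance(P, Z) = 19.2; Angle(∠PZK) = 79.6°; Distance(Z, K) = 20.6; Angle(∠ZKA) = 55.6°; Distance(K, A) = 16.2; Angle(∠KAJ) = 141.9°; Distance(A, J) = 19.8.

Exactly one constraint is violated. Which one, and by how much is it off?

Distance(A, J) = 19.8 — off by 7.90.

H = (0.00, 0.00) ✓; HV at -27.10° ✓; |HV| = 23.70 ✓; ∠HVP = 46.60° ✓; |VP| = 24.20 ✓; ∠VPZ = 60.40° ✓; |PZ| = 19.20 ✓; ∠PZK = 79.60° ✓; |ZK| = 20.60 ✓; ∠ZKA = 55.60° ✓; |KA| = 16.20 ✓; ∠KAJ = 141.9° ✓; |AJ| = 27.70 ✗.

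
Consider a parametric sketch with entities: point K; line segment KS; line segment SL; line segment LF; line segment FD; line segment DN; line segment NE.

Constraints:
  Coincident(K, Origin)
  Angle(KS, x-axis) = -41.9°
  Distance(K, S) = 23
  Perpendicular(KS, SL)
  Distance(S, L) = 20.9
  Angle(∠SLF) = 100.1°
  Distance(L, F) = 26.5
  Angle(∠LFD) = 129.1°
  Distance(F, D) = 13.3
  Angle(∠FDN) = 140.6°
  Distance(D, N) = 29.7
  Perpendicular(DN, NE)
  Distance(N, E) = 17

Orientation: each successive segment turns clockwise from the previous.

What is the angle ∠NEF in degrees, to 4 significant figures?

77.92°

K is at the origin; KS runs at -41.9° with length 23.0, so S = (17.12, -15.36). KS ⟂ SL, so SL runs at -131.9°; with |SL| = 20.9, L = (3.161, -30.92). ∠SLF = 100.1° gives LF at 148.2° from the x-axis; with |LF| = 26.5, F = (-19.36, -16.95). ∠LFD = 129.1° gives FD at 97.30° from the x-axis; with |FD| = 13.3, D = (-21.05, -3.760). ∠FDN = 140.6° gives DN at 57.90° from the x-axis; with |DN| = 29.7, N = (-5.268, 21.40). The perpendicularity gives NE at right angles to DN, so NE runs at -32.10°; with |NE| = 17.0, E = (9.133, 12.37). Then cos ∠NEF = EN·EF / (|EN||EF|), giving 77.92°.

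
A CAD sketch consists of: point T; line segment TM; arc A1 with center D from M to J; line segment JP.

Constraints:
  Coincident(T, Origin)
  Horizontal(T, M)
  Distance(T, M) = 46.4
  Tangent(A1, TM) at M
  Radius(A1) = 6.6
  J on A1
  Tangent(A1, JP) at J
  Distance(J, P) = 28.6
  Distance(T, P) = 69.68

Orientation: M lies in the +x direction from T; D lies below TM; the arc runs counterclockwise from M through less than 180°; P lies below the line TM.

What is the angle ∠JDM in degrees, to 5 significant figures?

135.69°

T is at the origin; TM is horizontal with |TM| = 46.4 and M on the +x side, so M = (46.400, 0.0000). The tangent condition forces DM to be normal to TM, so D = M + (0, -6.6) = (46.400, -6.6000). Since DJ ⟂ JP (tangency), |DP| = √(6.6² + 28.6²) = 29.352 regardless of where J sits on A1. So P lies on both circle(T, 69.68) and circle(D, 29.352); the below-TM intersection is P = (62.253, -31.302). J is the foot of the tangent from P: J = (41.789, -11.322).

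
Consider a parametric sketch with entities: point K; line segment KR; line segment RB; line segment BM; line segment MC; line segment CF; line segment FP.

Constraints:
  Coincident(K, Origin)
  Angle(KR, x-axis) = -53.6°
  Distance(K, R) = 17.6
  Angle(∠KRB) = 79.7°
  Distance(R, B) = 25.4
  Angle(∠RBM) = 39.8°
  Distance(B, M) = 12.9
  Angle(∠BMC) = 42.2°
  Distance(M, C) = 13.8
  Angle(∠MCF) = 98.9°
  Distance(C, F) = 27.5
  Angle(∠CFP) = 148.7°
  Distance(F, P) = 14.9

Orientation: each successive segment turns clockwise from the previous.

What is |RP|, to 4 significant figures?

57.78

K is at the origin; KR runs at -53.6° with length 17.6, so R = (10.44, -14.17). ∠KRB = 79.7° gives RB at -153.9° from the x-axis; with |RB| = 25.4, B = (-12.37, -25.34). ∠RBM = 39.8° gives BM at 65.90° from the x-axis; with |BM| = 12.9, M = (-7.098, -13.57). ∠BMC = 42.2° gives MC at -71.90° from the x-axis; with |MC| = 13.8, C = (-2.811, -26.68). ∠MCF = 98.9° gives CF at -153.0° from the x-axis; with |CF| = 27.5, F = (-27.31, -39.17). ∠CFP = 148.7° gives FP at 175.7° from the x-axis; with |FP| = 14.9, P = (-42.17, -38.05). Then |RP| = |P − R| = 57.78.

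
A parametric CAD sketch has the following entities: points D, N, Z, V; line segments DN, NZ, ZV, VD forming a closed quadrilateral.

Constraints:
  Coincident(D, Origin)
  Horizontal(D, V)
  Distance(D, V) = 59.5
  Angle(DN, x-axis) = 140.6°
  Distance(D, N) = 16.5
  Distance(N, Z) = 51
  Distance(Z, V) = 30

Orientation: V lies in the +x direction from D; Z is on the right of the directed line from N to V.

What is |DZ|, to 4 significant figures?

35.02

Checks: |NZ| = 51.00 ✓; |ZV| = 30.00 ✓.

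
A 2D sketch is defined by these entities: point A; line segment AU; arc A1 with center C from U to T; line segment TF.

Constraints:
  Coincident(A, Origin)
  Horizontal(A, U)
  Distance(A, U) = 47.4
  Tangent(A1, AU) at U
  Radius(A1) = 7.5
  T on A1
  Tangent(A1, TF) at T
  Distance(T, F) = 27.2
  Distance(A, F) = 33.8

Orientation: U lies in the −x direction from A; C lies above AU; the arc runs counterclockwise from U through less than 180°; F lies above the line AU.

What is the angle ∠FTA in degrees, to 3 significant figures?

53.9°

Checks: ∠(CU, UA) = 90.00° ✓; |CT| = 7.500 ✓; ∠(CT, TF) = 90.00° ✓; |TF| = 27.20 ✓; |AF| = 33.80 ✓.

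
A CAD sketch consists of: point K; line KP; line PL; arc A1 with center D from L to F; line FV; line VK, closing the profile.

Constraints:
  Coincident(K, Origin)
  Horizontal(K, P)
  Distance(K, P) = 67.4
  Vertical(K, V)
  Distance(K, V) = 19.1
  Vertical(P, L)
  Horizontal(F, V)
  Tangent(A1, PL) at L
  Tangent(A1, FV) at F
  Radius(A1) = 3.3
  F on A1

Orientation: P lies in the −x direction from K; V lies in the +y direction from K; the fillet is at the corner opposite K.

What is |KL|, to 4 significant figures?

69.23

The virtual corner opposite K is at (-67.40, 19.10). The tangent condition forces DL to be normal to PL and since A1 is tangent to FV there, DF ⟂ FV, with radius 3.3, so the center D sits 3.3 in from both sides at D = (-64.10, 15.80). That places the tangent points at L = (-67.40, 15.80) on PL and F = (-64.10, 19.10) on FV. Then |KL| = |L − K| = 69.23.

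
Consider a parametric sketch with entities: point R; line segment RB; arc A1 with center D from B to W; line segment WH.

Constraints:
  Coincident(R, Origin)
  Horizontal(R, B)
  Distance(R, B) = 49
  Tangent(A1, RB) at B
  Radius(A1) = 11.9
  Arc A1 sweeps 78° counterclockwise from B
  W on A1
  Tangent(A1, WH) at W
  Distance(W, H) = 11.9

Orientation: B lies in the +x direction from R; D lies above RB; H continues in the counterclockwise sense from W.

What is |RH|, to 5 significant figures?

66.537

On A1, B sits at bearing -90° from D; a 78° counterclockwise sweep puts W at bearing -12°, so W = D + 11.9·(cos -12°, sin -12°) = (60.640, 9.4259). The tangent condition forces DW to be normal to WH, so WH runs along (−sin -12°, cos -12°); with |WH| = 11.9, H = (63.114, 21.066). Then |RH| = |H − R| = 66.537.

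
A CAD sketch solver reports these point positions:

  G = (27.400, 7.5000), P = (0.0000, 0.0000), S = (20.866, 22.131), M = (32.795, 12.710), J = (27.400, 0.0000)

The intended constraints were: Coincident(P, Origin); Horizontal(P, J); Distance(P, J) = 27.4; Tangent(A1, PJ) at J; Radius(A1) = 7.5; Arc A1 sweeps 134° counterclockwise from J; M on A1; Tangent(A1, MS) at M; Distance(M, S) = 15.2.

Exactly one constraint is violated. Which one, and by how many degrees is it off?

Tangent(A1, MS) at M — off by 7.70°.

P = (0.00, 0.00) ✓; P.y = 0.00, J.y = 0.00 ✓; |PJ| = 27.40 ✓; ∠(GJ, JP) = 90.00° ✓; |GJ| = 7.500 ✓; bearing(G→M) − bearing(G→J) = 134.0° ✓; |GM| = 7.500 ✓; ∠(GM, MS) = 82.30° ✗; |MS| = 15.20 ✓.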